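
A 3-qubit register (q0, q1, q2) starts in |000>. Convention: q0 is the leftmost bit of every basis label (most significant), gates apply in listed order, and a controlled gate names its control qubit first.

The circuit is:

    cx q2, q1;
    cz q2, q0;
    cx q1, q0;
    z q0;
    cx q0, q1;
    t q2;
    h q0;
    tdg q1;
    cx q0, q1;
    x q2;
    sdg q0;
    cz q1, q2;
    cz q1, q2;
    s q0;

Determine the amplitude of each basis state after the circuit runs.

The resulting statevector has amplitude sqrt(2)/2 on |001>, sqrt(2)/2 on |111>, and 0 on every other basis state. Key observation: the block from step 11 through step 14 cancels to the identity and can be dropped.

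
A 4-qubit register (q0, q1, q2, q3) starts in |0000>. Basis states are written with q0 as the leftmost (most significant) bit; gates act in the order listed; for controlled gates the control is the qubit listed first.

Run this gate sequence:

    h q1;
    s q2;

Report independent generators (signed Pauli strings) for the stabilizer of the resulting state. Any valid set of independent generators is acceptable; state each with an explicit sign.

The stabilizer group can be generated by +IXII, +ZIII, +IIZI, +IIIZ, among other valid generating sets.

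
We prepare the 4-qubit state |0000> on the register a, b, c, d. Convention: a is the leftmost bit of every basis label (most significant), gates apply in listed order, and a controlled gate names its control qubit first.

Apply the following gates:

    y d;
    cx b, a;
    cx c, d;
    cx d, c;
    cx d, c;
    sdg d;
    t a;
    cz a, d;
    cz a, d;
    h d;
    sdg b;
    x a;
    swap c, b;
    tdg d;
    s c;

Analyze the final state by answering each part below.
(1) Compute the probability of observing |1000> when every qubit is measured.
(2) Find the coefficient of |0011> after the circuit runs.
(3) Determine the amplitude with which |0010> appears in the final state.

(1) A full measurement returns |1000> with probability 1/2. Key observation: the block from step 4 through step 5 cancels to the identity and can be dropped.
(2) The amplitude on |0011> is 0.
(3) The final state's coefficient on |0010> equals 0.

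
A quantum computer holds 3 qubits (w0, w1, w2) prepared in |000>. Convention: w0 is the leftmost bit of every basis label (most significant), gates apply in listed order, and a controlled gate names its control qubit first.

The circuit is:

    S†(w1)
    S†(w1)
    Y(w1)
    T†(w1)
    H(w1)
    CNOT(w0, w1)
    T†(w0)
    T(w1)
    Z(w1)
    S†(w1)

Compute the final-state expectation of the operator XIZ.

The expectation value of XIZ is 0.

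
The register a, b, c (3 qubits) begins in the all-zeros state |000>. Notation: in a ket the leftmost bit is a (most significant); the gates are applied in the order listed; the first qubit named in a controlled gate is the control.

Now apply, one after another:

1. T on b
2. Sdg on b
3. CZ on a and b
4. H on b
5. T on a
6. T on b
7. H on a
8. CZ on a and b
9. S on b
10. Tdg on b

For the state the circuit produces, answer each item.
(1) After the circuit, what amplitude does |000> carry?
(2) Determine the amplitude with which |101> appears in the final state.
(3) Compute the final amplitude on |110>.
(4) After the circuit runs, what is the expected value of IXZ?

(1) |000> carries amplitude 1/2 in the final state.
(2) The final state's coefficient on |101> equals 0.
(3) |110> carries amplitude -I/2 in the final state.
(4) The expectation value of IXZ is 0.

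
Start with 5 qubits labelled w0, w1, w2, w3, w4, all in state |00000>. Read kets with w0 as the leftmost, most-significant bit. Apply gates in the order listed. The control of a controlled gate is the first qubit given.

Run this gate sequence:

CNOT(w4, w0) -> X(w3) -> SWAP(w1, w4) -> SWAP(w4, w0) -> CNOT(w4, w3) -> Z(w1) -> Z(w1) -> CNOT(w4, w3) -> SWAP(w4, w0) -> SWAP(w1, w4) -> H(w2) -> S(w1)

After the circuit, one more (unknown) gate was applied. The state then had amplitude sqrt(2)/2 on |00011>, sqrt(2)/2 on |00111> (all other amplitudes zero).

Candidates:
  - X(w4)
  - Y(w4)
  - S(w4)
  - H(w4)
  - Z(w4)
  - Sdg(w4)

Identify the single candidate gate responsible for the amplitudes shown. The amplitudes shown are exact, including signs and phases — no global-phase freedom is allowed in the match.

The unique candidate consistent with the amplitudes is X(w4). Key observation: the block from step 3 through step 10 cancels to the identity and can be dropped.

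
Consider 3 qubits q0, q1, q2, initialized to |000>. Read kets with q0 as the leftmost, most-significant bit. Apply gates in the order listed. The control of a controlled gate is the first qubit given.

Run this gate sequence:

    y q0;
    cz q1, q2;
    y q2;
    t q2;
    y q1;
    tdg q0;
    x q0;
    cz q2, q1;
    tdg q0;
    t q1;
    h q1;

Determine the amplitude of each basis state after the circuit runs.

The final amplitudes are sqrt(2)*exp(3*I*pi/4)/2 on |001>, -sqrt(2)*exp(3*I*pi/4)/2 on |011>, and 0 on every other basis state.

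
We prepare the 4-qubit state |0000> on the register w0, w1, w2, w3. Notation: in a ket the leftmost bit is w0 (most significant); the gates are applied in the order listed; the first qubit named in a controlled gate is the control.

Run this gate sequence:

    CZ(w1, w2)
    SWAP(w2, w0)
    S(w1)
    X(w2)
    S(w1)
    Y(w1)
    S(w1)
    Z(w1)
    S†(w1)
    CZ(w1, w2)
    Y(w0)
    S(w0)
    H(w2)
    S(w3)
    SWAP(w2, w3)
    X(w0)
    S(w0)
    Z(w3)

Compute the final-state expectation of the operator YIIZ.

In the final state, YIIZ has expectation 0.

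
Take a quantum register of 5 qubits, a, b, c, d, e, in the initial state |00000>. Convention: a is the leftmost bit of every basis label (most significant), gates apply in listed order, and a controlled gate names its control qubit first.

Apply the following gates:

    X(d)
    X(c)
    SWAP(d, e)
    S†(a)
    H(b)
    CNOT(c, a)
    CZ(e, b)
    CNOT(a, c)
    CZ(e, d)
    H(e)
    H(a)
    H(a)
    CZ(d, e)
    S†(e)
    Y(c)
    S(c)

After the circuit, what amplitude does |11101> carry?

|11101> carries amplitude I/2 in the final state.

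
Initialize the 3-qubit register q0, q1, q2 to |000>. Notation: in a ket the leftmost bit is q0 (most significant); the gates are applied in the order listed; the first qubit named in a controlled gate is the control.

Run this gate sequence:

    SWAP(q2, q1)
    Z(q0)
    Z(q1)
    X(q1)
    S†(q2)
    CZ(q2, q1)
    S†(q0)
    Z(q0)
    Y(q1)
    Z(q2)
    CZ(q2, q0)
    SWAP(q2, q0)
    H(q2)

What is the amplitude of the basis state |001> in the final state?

The amplitude on |001> is -sqrt(2)*I/2.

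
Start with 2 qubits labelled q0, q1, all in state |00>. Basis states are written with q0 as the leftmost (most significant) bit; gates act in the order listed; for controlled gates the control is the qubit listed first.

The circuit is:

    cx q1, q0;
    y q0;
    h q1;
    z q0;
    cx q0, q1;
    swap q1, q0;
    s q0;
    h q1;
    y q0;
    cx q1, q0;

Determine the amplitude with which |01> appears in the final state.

The final state's coefficient on |01> equals -1/2.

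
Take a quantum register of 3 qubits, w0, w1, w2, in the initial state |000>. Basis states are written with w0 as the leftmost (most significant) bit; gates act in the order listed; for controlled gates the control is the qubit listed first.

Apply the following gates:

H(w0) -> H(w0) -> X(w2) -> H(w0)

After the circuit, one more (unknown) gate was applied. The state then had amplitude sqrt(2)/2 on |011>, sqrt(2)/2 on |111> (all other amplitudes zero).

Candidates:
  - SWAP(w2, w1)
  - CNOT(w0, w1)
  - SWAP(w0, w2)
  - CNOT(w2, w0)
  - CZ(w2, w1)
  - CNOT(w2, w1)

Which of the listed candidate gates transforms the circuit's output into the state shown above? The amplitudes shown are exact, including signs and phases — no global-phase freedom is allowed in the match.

It was CNOT(w2, w1) that produced the state shown. Key observation: steps 1-2 multiply out to the identity, so the circuit reduces to the remaining gates.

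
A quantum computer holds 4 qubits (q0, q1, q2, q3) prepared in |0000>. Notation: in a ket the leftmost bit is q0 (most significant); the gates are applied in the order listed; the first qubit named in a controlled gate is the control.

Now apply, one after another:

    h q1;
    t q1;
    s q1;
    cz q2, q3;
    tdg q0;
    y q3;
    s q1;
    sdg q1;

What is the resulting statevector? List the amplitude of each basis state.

The resulting statevector has amplitude sqrt(2)*I/2 on |0001>, -sqrt(2)*exp(I*pi/4)/2 on |0101>, and 0 on every other basis state. Key observation: the block from step 7 through step 8 cancels to the identity and can be dropped.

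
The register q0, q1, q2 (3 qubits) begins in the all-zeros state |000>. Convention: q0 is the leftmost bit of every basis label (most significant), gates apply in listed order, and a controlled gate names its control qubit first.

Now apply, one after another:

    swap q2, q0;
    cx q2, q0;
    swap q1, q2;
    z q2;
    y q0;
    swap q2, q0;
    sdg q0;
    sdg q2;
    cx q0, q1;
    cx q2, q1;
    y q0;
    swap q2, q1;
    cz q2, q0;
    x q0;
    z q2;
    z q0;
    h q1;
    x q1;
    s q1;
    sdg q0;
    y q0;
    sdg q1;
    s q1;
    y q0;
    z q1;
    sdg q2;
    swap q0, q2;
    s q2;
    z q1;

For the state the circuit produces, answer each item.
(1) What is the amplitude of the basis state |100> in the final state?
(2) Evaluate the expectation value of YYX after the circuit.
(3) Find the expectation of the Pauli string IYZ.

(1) The final state's coefficient on |100> equals -sqrt(2)/2. Key observation: gates 21-24 undo each other exactly, leaving only the rest of the circuit to track.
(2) In the final state, YYX has expectation 0.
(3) In the final state, IYZ has expectation -1.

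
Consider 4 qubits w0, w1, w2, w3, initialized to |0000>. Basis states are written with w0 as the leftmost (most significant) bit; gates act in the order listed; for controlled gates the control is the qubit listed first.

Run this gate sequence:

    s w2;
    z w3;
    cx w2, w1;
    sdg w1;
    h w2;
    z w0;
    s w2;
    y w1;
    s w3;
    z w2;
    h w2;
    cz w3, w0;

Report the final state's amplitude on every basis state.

The resulting statevector has amplitude 1/2 + I/2 on |0100>, -1/2 + I/2 on |0110>, and 0 on every other basis state.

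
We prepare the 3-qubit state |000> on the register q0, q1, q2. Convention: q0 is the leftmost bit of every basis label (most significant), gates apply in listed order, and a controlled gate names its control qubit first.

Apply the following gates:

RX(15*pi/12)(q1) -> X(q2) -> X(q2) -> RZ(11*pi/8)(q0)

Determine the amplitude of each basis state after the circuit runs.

The resulting statevector has amplitude sqrt(2 - sqrt(2))*exp(5*I*pi/16)/2 on |000>, sqrt(sqrt(2) + 2)*exp(13*I*pi/16)/2 on |010>, and 0 on every other basis state. Key observation: steps 2-3 multiply out to the identity, so the circuit reduces to the remaining gates.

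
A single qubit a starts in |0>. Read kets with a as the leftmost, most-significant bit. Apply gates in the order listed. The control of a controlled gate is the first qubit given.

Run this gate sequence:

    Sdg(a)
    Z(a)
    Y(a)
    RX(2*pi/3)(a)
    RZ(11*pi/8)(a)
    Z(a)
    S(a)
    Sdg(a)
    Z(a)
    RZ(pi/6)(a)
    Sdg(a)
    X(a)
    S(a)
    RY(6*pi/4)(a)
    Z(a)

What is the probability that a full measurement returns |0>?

The probability of measuring |0> is -3*sqrt(sqrt(2) + 2)/16 - sqrt(6 - 3*sqrt(2))/16 + 1/2.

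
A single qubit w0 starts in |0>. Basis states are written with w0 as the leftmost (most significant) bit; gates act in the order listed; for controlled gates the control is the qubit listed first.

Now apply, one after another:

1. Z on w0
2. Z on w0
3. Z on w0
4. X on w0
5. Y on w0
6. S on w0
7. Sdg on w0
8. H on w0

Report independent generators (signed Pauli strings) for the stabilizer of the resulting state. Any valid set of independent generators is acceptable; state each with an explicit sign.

The final state is stabilized by the group generated by +X; other independent generating sets are equally valid.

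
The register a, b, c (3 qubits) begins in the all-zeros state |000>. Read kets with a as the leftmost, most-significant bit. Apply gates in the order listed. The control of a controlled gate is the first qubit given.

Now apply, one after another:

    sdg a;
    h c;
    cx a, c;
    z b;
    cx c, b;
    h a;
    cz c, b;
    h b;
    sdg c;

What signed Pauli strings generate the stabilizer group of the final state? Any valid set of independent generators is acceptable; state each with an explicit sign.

The final state is stabilized by the group generated by +XII, +IXZ, +IZY; other independent generating sets are equally valid.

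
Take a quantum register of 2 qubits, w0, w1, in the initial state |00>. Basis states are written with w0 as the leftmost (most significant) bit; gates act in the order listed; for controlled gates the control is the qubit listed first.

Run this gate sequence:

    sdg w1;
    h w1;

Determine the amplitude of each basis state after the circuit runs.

The resulting statevector has amplitude sqrt(2)/2 on |00>, sqrt(2)/2 on |01>, 0 on |10>, 0 on |11>.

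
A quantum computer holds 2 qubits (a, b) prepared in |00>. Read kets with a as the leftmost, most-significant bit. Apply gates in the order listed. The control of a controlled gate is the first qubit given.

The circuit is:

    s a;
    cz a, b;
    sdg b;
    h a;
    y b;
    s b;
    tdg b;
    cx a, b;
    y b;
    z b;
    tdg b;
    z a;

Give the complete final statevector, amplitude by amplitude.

The resulting statevector has amplitude sqrt(2)*exp(I*pi/4)/2 on |00>, 0 on |01>, 0 on |10>, -sqrt(2)/2 on |11>.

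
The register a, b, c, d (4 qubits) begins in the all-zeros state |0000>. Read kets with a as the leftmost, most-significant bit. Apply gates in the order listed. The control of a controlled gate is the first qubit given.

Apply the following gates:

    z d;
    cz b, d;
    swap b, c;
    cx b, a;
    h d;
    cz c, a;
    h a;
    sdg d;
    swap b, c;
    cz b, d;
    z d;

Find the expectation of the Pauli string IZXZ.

The observable IZXZ averages to 0.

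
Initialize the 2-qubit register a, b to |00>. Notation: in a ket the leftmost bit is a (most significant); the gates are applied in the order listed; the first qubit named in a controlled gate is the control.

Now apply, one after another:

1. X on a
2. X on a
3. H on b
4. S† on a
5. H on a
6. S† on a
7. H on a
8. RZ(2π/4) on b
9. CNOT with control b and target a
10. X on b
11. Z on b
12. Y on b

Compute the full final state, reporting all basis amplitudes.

The resulting statevector has amplitude 1/2 on |00>, -1/2 on |01>, sqrt(2)*(1 - I)*exp(3*I*pi/4)/4 on |10>, sqrt(2)*(1 + I)*exp(I*pi/4)/4 on |11>.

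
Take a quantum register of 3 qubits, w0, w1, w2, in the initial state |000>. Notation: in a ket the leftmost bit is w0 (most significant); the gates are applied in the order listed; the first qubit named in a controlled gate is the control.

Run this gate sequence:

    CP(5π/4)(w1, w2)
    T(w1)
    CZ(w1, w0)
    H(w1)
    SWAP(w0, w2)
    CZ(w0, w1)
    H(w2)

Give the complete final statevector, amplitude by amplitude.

The final amplitudes are 1/2 on |000>, 1/2 on |001>, 1/2 on |010>, 1/2 on |011>, 0 on |100>, 0 on |101>, 0 on |110>, 0 on |111>.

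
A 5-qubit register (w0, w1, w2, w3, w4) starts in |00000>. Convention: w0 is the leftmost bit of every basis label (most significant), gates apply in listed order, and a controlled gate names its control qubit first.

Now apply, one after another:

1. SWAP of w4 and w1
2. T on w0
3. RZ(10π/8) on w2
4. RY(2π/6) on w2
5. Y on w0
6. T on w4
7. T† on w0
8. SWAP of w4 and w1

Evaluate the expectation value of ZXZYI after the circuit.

The observable ZXZYI averages to 0.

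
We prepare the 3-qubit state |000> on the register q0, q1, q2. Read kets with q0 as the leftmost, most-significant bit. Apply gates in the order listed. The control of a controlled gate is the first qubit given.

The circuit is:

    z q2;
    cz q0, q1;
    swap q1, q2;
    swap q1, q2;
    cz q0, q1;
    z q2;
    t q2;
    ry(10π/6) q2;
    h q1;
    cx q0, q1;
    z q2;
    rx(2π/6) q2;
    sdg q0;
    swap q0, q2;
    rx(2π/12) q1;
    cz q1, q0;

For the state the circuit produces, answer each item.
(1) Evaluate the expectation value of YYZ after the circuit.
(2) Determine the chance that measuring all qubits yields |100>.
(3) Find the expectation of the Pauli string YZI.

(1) In the final state, YYZ has expectation sqrt(3)/2. Key observation: steps 1-6 multiply out to the identity, so the circuit reduces to the remaining gates.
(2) Outcome |100> occurs with probability 3/16.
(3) The expectation value of YZI is -sqrt(3)/4.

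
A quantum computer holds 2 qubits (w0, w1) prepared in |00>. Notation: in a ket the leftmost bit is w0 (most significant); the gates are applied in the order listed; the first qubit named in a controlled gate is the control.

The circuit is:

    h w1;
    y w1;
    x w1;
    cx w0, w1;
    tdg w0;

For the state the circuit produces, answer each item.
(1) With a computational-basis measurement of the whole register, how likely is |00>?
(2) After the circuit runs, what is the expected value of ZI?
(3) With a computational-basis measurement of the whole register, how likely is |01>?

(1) A full measurement returns |00> with probability 1/2.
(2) In the final state, ZI has expectation 1.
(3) Outcome |01> occurs with probability 1/2.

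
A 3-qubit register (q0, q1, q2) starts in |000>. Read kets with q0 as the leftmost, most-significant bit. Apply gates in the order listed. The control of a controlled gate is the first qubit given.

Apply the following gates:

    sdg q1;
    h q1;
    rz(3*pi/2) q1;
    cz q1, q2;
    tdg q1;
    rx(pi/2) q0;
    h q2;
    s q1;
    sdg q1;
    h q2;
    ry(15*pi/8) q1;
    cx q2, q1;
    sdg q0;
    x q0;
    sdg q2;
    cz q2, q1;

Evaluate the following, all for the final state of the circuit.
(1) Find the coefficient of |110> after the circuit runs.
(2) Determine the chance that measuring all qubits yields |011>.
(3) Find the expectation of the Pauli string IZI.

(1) The amplitude on |110> is -I*cos(pi/16)/2 - exp(I*pi/4)*sin(pi/16)/2. Key observation: the block from step 7 through step 10 cancels to the identity and can be dropped.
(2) A full measurement returns |011> with probability 0.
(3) In the final state, IZI has expectation -sqrt(4 - 2*sqrt(2))/4.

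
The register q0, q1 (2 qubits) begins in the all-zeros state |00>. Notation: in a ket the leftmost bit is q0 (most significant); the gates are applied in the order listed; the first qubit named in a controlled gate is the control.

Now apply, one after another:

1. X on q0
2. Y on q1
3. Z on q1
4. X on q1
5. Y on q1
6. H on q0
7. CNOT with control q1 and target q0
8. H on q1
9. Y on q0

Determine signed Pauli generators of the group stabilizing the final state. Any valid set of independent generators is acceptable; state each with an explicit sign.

One valid set of independent stabilizer generators is +XI, -IX (any independent generating set of the same group is equally correct).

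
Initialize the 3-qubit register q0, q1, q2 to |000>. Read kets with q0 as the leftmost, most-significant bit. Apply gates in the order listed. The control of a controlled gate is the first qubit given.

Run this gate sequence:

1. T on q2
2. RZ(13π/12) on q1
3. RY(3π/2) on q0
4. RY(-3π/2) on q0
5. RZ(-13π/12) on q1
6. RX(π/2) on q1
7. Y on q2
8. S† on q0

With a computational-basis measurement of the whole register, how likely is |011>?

The probability of measuring |011> is 1/2. Key observation: gates 2-5 undo each other exactly, leaving only the rest of the circuit to track.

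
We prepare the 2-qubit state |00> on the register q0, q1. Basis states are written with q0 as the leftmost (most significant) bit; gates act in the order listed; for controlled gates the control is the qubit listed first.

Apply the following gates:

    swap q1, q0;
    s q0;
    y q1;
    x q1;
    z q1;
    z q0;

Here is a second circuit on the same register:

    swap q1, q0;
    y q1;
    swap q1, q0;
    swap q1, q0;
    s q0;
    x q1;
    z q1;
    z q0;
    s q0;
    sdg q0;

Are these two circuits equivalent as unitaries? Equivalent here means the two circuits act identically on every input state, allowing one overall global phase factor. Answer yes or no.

Yes, they are equivalent — the unitaries differ by at most a global phase.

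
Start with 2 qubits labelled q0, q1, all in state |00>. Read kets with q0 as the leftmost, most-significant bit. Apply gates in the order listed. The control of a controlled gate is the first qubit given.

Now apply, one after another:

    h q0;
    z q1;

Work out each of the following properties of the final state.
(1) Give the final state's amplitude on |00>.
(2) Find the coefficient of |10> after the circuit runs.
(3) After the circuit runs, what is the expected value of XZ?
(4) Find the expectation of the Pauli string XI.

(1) |00> carries amplitude sqrt(2)/2 in the final state.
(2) The final state's coefficient on |10> equals sqrt(2)/2.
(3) The expectation value of XZ is 1.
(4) The observable XI averages to 1.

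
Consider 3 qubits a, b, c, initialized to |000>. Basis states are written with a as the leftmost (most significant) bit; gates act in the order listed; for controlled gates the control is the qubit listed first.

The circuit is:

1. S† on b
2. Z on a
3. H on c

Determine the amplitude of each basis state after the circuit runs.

After the circuit, the state carries amplitude sqrt(2)/2 on |000>, sqrt(2)/2 on |001>, and 0 on every other basis state.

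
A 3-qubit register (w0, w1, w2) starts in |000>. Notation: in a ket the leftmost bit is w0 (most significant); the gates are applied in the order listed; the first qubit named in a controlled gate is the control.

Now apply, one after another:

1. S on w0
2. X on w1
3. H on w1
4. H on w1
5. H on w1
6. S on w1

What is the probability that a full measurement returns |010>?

A full measurement returns |010> with probability 1/2.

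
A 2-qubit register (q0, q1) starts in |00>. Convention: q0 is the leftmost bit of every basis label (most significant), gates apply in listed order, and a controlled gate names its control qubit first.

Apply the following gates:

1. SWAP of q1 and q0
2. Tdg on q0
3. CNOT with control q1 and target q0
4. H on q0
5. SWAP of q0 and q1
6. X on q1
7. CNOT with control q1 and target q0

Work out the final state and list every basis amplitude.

The resulting statevector has amplitude sqrt(2)/2 on |00>, 0 on |01>, 0 on |10>, sqrt(2)/2 on |11>.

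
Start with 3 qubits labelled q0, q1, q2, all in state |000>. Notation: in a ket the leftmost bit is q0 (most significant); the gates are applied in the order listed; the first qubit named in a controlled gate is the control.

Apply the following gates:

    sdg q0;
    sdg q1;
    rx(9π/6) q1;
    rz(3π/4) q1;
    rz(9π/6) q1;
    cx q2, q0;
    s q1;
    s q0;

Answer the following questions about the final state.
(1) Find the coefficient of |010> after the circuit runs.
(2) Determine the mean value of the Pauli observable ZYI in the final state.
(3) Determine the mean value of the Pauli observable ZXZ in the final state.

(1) The amplitude on |010> is -sqrt(2)*exp(I*pi/8)/2.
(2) In the final state, ZYI has expectation -sqrt(2)/2.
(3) The observable ZXZ averages to -sqrt(2)/2.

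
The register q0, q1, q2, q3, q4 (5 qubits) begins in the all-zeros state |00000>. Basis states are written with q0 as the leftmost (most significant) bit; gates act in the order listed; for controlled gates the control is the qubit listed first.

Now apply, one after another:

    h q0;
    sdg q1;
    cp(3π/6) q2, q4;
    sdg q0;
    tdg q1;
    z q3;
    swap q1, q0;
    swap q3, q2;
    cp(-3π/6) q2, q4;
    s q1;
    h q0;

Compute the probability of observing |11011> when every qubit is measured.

The probability of measuring |11011> is 0.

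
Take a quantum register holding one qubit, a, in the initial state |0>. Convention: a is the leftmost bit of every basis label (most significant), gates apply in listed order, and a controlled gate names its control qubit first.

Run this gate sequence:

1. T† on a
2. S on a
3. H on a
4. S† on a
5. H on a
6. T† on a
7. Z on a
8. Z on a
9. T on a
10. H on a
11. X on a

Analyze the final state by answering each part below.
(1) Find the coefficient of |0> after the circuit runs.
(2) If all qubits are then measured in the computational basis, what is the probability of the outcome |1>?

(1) |0> carries amplitude -sqrt(2)*I/2 in the final state. Key observation: the block from step 5 through step 10 cancels to the identity and can be dropped.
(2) A full measurement returns |1> with probability 1/2.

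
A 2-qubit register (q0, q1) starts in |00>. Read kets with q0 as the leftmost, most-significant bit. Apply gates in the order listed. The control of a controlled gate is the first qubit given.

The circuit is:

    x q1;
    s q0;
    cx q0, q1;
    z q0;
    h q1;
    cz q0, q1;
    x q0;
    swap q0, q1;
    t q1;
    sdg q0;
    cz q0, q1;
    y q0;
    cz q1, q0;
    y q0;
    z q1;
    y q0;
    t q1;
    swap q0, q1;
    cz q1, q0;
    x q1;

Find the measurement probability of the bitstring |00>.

A full measurement returns |00> with probability 0.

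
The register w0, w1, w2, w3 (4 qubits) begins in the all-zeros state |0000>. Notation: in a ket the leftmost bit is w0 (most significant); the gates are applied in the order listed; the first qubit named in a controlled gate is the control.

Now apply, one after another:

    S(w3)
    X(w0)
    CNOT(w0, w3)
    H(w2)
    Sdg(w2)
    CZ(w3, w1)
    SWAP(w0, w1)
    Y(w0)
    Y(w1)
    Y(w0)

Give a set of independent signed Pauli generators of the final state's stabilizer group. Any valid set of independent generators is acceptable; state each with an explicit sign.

The final state is stabilized by the group generated by -IIYI, +ZIII, +IZII, -IIIZ; other independent generating sets are equally valid.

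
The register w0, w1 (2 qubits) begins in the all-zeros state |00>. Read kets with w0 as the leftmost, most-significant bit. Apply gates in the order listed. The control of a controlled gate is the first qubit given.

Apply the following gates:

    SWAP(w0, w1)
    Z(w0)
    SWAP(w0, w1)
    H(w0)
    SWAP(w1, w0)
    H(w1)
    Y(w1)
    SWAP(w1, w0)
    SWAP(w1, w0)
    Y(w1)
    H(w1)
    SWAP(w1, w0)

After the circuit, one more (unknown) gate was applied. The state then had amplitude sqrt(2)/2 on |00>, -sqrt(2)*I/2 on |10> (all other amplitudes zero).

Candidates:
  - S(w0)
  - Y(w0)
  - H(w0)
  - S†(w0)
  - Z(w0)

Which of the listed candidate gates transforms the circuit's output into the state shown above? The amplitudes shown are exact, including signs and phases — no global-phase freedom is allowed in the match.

It was S†(w0) that produced the state shown. Key observation: the block from step 5 through step 12 cancels to the identity and can be dropped.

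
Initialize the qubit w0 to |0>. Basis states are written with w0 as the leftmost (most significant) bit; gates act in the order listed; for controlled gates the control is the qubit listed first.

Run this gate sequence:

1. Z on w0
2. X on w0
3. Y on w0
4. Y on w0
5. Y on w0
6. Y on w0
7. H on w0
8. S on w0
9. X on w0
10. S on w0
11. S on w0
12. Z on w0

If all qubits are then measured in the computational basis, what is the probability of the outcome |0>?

Outcome |0> occurs with probability 1/2.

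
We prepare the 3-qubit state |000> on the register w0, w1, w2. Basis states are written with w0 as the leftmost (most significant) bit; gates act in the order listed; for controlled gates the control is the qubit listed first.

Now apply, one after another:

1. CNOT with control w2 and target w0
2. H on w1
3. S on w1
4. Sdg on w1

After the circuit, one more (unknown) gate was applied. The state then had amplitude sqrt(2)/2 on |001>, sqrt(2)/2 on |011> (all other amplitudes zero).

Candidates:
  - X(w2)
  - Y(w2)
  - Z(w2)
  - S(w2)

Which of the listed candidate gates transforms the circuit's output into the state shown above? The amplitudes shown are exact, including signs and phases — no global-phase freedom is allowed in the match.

It was X(w2) that produced the state shown. Key observation: gates 3-4 undo each other exactly, leaving only the rest of the circuit to track.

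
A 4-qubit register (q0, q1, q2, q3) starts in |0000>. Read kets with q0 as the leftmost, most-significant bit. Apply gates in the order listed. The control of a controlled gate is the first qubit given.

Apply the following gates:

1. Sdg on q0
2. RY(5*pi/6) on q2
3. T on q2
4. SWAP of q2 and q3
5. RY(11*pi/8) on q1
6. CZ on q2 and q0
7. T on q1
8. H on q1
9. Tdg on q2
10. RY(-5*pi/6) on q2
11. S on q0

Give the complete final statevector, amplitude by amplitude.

The resulting statevector has amplitude -sqrt(2)*cos(5*pi/16)/4 + sqrt(6)*cos(5*pi/16)/8 - sqrt(6)*exp(I*pi/4)*sin(5*pi/16)/8 + sqrt(2)*exp(I*pi/4)*sin(5*pi/16)/4 on |0000>, sqrt(2)*(-exp(I*pi/4)*cos(5*pi/16) + I*sin(5*pi/16))/8 on |0001>, sqrt(2)*(cos(5*pi/16) - exp(I*pi/4)*sin(5*pi/16))/8 on |0010>, -sqrt(2)*I*sin(5*pi/16)/4 - sqrt(6)*I*sin(5*pi/16)/8 + sqrt(6)*exp(I*pi/4)*cos(5*pi/16)/8 + sqrt(2)*exp(I*pi/4)*cos(5*pi/16)/4 on |0011>, -sqrt(2)*cos(5*pi/16)/4 + sqrt(6)*cos(5*pi/16)/8 - sqrt(2)*exp(I*pi/4)*sin(5*pi/16)/4 + sqrt(6)*exp(I*pi/4)*sin(5*pi/16)/8 on |0100>, -sqrt(2)*(exp(I*pi/4)*sin(3*pi/16) + I*cos(3*pi/16))/8 on |0101>, sqrt(2)*cos(5*pi/16)/8 + sqrt(2)*exp(I*pi/4)*sin(5*pi/16)/8 on |0110>, sqrt(6)*exp(I*pi/4)*cos(5*pi/16)/8 + sqrt(2)*exp(I*pi/4)*cos(5*pi/16)/4 + sqrt(6)*I*sin(5*pi/16)/8 + sqrt(2)*I*sin(5*pi/16)/4 on |0111>, 0 on |1000>, 0 on |1001>, 0 on |1010>, 0 on |1011>, 0 on |1100>, 0 on |1101>, 0 on |1110>, 0 on |1111>.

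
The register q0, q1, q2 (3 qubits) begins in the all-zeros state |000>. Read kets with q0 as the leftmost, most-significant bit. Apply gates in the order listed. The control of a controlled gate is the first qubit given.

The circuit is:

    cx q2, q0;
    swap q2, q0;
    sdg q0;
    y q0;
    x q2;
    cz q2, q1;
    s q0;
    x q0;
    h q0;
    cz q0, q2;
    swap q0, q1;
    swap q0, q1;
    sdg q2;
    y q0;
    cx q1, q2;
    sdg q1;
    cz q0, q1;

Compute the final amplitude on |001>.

The final state's coefficient on |001> equals -sqrt(2)/2.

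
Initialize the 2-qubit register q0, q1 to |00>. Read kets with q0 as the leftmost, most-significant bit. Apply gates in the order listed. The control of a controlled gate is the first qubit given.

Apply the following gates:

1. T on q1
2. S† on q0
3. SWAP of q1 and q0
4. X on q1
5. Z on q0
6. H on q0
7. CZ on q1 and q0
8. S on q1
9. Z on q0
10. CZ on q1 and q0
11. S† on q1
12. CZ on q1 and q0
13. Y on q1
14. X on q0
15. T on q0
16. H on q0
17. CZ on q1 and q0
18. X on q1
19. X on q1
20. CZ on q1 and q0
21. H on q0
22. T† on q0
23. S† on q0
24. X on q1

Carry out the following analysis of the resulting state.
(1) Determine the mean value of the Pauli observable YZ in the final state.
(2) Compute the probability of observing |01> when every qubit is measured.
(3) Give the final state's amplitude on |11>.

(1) In the final state, YZ has expectation 1.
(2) The probability of measuring |01> is 1/2.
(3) The amplitude on |11> is -sqrt(2)/2.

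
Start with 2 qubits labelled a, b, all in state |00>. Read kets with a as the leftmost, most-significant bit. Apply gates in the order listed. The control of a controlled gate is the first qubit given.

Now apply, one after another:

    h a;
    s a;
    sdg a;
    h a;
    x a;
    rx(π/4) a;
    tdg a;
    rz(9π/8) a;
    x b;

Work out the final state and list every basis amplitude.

The final amplitudes are 0 on |00>, sqrt(2 - sqrt(2))*exp(15*I*pi/16)/2 on |01>, 0 on |10>, sqrt(sqrt(2) + 2)*exp(5*I*pi/16)/2 on |11>. Key observation: gates 1-4 undo each other exactly, leaving only the rest of the circuit to track.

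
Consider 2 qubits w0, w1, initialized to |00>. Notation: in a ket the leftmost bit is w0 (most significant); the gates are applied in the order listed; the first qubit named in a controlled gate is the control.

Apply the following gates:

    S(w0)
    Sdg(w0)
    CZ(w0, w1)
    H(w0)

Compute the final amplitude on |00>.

The final state's coefficient on |00> equals sqrt(2)/2. Key observation: steps 1-2 multiply out to the identity, so the circuit reduces to the remaining gates.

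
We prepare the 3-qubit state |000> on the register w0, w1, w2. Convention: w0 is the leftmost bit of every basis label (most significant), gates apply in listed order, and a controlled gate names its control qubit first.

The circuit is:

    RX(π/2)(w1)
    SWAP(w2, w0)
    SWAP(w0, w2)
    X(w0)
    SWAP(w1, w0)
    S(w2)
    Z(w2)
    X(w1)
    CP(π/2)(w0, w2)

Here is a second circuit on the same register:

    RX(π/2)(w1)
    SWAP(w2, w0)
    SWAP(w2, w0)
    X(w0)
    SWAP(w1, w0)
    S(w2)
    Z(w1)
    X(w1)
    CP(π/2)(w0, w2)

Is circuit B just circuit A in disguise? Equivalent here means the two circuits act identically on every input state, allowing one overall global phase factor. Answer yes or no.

No, they are not equivalent — no single phase factor reconciles the two unitaries.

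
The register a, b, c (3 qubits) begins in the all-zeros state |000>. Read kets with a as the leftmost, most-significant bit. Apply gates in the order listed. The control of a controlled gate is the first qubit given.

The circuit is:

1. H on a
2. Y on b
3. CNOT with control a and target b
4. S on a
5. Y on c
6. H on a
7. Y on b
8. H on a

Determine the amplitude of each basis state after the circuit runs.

The final amplitudes are sqrt(2)*I/2 on |001>, sqrt(2)/2 on |111>, and 0 on every other basis state.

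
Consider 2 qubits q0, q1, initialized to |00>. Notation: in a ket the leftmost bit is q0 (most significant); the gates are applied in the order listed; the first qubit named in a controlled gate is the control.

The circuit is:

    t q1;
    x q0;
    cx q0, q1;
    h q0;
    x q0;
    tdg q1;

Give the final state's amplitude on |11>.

The amplitude on |11> is -sqrt(2)*exp(3*I*pi/4)/2.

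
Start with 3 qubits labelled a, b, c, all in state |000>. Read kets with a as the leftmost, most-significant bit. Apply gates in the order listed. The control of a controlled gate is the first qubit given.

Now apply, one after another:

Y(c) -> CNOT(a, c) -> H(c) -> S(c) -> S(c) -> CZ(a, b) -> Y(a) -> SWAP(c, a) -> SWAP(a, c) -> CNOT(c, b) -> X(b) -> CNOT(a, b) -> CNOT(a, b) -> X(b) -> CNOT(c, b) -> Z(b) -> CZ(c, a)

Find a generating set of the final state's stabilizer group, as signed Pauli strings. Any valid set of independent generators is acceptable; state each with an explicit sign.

The stabilizer group can be generated by -IIX, -ZII, +IZI, among other valid generating sets.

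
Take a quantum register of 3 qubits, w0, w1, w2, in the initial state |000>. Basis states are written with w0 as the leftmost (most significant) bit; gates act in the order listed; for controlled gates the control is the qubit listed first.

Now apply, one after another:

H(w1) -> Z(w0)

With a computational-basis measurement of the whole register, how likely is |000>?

A full measurement returns |000> with probability 1/2.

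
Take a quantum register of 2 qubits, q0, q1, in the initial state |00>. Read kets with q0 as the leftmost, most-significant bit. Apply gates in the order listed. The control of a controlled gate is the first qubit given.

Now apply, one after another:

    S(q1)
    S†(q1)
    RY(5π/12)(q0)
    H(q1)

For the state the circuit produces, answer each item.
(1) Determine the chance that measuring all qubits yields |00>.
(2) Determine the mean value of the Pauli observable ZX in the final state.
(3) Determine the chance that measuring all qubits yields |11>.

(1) The probability of measuring |00> is -sqrt(2)/16 + sqrt(6)/16 + 1/4. Key observation: steps 1-2 multiply out to the identity, so the circuit reduces to the remaining gates.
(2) The expectation value of ZX is -sqrt(2)/4 + sqrt(6)/4.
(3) A full measurement returns |11> with probability -sqrt(6)/16 + sqrt(2)/16 + 1/4.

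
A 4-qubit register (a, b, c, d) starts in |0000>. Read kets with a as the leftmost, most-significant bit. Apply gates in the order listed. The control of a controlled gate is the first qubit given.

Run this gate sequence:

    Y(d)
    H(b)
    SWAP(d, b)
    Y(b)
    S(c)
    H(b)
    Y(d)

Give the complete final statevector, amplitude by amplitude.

After the circuit, the state carries amplitude -I/2 on |0000>, I/2 on |0001>, -I/2 on |0100>, I/2 on |0101>, and 0 on every other basis state.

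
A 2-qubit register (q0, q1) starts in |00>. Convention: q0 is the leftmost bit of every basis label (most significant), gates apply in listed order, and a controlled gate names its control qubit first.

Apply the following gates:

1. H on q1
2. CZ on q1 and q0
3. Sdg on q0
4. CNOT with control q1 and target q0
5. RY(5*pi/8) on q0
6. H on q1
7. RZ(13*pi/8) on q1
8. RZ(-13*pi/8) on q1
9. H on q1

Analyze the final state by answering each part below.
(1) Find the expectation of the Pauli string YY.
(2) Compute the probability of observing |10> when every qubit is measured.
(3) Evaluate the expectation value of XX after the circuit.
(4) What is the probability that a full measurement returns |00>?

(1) The expectation value of YY is -1. Key observation: gates 6-9 undo each other exactly, leaving only the rest of the circuit to track.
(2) Outcome |10> occurs with probability sqrt(2 - sqrt(2))/8 + 1/4.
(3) In the final state, XX has expectation -sqrt(2 - sqrt(2))/2.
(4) Outcome |00> occurs with probability 1/4 - sqrt(2 - sqrt(2))/8.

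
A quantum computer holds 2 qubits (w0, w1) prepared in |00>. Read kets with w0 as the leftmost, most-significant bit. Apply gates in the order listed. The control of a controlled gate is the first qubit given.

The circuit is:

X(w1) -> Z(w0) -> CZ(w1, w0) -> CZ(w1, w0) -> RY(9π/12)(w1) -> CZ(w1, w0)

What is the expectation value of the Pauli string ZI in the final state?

The expectation value of ZI is 1.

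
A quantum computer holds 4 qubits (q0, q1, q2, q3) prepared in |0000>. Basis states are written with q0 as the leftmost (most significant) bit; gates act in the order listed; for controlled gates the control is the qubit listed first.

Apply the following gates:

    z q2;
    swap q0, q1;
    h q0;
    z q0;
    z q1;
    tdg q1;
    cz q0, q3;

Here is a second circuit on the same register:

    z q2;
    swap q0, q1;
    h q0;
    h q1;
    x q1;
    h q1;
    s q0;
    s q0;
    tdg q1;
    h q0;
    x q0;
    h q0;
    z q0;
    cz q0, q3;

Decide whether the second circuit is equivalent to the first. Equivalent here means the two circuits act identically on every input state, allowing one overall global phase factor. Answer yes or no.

Yes: on every input state the two circuits agree up to one overall phase factor.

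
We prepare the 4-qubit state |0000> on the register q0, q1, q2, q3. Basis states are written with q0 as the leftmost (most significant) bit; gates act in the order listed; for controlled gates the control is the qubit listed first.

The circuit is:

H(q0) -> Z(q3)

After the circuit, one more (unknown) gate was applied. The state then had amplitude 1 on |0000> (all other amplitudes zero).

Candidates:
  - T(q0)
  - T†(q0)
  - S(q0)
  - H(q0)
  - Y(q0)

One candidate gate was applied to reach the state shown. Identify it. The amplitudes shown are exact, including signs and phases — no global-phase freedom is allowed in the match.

The applied gate was H(q0).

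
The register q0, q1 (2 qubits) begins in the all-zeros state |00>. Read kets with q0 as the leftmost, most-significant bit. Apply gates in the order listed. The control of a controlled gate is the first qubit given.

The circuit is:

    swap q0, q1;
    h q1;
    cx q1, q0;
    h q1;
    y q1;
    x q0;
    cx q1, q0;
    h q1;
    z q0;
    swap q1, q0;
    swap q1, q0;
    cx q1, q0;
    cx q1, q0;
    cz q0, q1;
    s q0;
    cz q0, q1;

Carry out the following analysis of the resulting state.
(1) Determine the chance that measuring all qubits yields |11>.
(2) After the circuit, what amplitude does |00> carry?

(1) A full measurement returns |11> with probability 1/2. Key observation: steps 12-13 multiply out to the identity, so the circuit reduces to the remaining gates.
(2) The final state's coefficient on |00> equals sqrt(2)*I/2.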